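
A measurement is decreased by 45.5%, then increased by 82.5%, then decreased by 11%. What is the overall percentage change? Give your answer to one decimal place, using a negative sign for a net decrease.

-11.5%

The combined multiplier is 0.545 × 1.825 × 0.89 = 0.88521625.
That corresponds to a decrease of 11.5%.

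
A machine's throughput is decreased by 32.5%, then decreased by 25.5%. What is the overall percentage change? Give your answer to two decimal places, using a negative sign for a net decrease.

A 32.5% decrease multiplies by 0.675.
Then a 25.5% decrease: 0.675 × 0.745 = 0.502875.
Overall factor 0.502875, i.e. -49.71%.

-49.71%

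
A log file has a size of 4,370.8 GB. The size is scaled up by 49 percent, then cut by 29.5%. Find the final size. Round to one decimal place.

49% increase: 4,370.8 × 1.49 = 6512.492.
29.5% decrease: 6512.492 × 0.705 = 4591.30686 ≈ 4,591.3.

4,591.3 GB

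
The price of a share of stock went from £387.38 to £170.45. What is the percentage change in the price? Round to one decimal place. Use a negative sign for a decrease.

-56.0%

Change: £170.45 − £387.38 = -£216.93.
Relative to the original: -£216.93 ÷ £387.38 ≈ -56.0%.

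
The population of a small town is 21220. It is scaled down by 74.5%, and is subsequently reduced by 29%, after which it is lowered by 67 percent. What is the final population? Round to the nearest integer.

After the 74.5% decrease: 21220 × 0.255 = 5411.1.
29% decrease: 5411.1 × 0.71 = 3841.881.
After the 67% decrease: 3841.881 × 0.33 = 1267.82073 ≈ 1268.

1268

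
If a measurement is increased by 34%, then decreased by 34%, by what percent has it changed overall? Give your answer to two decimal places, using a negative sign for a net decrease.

-11.56%

The combined multiplier is 1.34 × 0.66 = 0.8844.
That corresponds to a decrease of 11.56%.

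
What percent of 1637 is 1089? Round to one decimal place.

1089 ÷ 1637 ≈ 66.5%.

66.5%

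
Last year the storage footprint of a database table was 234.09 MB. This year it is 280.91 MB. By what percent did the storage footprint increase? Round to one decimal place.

20.0%

Change: 280.91 − 234.09 = 46.82.
Relative to the original: 46.82 ÷ 234.09 ≈ 20.0%.
So the storage footprint increased by 20.0%.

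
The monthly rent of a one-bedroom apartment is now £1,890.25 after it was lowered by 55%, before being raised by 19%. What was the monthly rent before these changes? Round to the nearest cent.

The overall multiplier applied was 0.45 × 1.19 = 0.5355.
So the original monthly rent was £1,890.25 ÷ 0.5355 ≈ £3,529.88.

£3,529.88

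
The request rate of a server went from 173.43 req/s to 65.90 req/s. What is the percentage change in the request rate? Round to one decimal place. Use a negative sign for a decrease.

-62.0%

Change: 65.90 − 173.43 = -107.53.
Relative to the original: -107.53 ÷ 173.43 ≈ -62.0%.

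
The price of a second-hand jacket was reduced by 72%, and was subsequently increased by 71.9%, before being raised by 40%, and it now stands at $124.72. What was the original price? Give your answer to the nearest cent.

$185.09

Undoing the 40% increase: $124.72 ÷ 1.4 ≈ $89.085714.
Undoing the 71.9% increase: $89.085714 ÷ 1.719 ≈ $51.82415.
Undoing the 72% decrease: $51.82415 ÷ 0.28 ≈ $185.09.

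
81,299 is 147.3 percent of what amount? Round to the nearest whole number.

81,299 ÷ 1.473 ≈ 55,193.

55,193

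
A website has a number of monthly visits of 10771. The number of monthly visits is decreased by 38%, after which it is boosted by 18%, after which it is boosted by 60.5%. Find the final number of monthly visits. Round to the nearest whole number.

After the 38% decrease: 10771 × 0.62 = 6678.02.
18% increase: 6678.02 × 1.18 = 7880.0636.
Apply the 60.5% increase: 7880.0636 × 1.605 = 12647.502078 ≈ 12648.

12648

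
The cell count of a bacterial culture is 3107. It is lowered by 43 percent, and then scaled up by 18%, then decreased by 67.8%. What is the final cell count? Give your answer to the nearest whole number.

Each change multiplies by a factor: 0.57 × 1.18 × 0.322 = 0.2165772.
3107 × 0.2165772 = 672.9053604 ≈ 673.

673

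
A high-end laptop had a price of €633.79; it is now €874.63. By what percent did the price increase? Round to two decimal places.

38.00%

Change: €874.63 − €633.79 = €240.84.
Relative to the original: €240.84 ÷ €633.79 ≈ 38.00%.
So the price increased by 38.00%.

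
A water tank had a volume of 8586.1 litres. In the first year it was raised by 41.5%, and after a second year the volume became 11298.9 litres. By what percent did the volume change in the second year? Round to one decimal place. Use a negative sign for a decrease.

-7.0%

After the first year: 8586.1 × 1.415 = 12149.3315.
Second-year multiplier: 11298.9 ÷ 12149.3315 ≈ 0.93.
That is a change of -7.0%.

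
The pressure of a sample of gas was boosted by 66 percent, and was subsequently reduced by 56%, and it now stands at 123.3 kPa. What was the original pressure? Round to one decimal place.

The overall multiplier applied was 1.66 × 0.44 = 0.7304.
So the original pressure was 123.3 ÷ 0.7304 ≈ 168.8 kPa.

168.8 kPa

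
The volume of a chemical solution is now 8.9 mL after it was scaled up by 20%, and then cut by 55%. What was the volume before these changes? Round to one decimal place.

Undoing the 55% decrease: 8.9 ÷ 0.45 ≈ 19.777778.
Undoing the 20% increase: 19.777778 ÷ 1.2 ≈ 16.5 mL.

16.5 mL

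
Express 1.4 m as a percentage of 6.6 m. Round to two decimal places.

21.21%

1.4 m ÷ 6.6 m ≈ 21.21%.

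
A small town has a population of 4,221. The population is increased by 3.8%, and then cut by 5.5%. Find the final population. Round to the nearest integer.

Each change multiplies by a factor: 1.038 × 0.945 = 0.98091.
4,221 × 0.98091 = 4140.42111 ≈ 4,140.

4,140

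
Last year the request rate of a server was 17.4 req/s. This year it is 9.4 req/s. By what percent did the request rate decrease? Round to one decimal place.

Change: 9.4 − 17.4 = -8.0.
Relative to the original: -8.0 ÷ 17.4 ≈ -46.0%.
So the request rate decreased by 46.0%.

46.0%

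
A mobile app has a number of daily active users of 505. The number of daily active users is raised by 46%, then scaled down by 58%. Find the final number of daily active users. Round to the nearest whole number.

Apply the 46% increase: 505 × 1.46 = 737.3.
Apply the 58% decrease: 737.3 × 0.42 = 309.666 ≈ 310.

310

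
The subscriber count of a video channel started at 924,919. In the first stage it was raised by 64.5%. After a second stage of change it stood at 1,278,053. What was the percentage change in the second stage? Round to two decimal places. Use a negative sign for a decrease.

After the first stage: 924,919 × 1.645 = 1521491.755.
Second-stage multiplier: 1,278,053 ÷ 1521491.755 ≈ 0.84.
That is a change of -16.00%.

-16.00%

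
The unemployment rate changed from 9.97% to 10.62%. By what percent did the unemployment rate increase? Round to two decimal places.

The change is 10.62 − 9.97 = 0.65 percentage points.
Relative to the original 9.97%, that is 0.65 ÷ 9.97 ≈ 6.52%.
So the unemployment rate rose by 6.52%.

6.52%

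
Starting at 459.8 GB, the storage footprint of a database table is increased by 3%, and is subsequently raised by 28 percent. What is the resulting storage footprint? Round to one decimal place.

606.2 GB

After the 3% increase: 459.8 × 1.03 = 473.594.
Apply the 28% increase: 473.594 × 1.28 = 606.20032 ≈ 606.2.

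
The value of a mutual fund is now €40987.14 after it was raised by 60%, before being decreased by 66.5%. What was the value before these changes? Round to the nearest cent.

€76468.54

Undoing the 66.5% decrease: €40987.14 ÷ 0.335 ≈ €122349.671642.
Undoing the 60% increase: €122349.671642 ÷ 1.6 ≈ €76468.54.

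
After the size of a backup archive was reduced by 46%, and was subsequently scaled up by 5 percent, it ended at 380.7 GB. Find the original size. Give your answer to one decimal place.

671.4 GB

Undoing the 5% increase: 380.7 ÷ 1.05 ≈ 362.571429.
Undoing the 46% decrease: 362.571429 ÷ 0.54 ≈ 671.4 GB.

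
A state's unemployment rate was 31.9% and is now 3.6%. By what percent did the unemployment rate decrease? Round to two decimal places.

88.71%

The change is 3.6 − 31.9 = -28.3 percentage points.
Relative to the original 31.9%, that is -28.3 ÷ 31.9 ≈ -88.71%.
So the unemployment rate fell by 88.71%.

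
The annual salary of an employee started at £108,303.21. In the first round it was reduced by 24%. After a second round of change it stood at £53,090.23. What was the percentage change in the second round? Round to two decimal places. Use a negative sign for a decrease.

-35.50%

After the first round: £108,303.21 × 0.76 = £82310.4396.
Second-round multiplier: £53,090.23 ÷ £82310.4396 ≈ 0.645.
That is a change of -35.50%.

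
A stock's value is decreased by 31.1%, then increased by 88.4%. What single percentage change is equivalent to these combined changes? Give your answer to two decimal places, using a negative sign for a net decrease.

29.81%

The combined multiplier is 0.689 × 1.884 = 1.298076.
That corresponds to an increase of 29.81%.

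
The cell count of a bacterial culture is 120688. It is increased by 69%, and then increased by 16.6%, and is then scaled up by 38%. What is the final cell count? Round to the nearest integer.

Each change multiplies by a factor: 1.69 × 1.166 × 1.38 = 2.7193452.
120688 × 2.7193452 = 328192.3334976 ≈ 328192.

328192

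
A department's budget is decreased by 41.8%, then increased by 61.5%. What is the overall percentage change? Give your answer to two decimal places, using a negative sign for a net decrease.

-6.01%

The combined multiplier is 0.582 × 1.615 = 0.93993.
That corresponds to a decrease of 6.01%.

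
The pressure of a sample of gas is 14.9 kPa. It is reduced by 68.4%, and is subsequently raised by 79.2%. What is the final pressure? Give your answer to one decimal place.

8.4 kPa

Apply the 68.4% decrease: 14.9 × 0.316 = 4.7084.
79.2% increase: 4.7084 × 1.792 = 8.4374528 ≈ 8.4.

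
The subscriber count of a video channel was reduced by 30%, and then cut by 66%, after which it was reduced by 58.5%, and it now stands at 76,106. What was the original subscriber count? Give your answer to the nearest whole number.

770,538

The overall multiplier applied was 0.7 × 0.34 × 0.415 = 0.09877.
So the original subscriber count was 76,106 ÷ 0.09877 ≈ 770,538.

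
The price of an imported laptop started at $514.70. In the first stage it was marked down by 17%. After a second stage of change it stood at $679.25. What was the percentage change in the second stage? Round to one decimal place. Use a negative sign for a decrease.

59.0%

After the first stage: $514.70 × 0.83 = $427.201.
Second-stage multiplier: $679.25 ÷ $427.201 ≈ 1.59.
That is a change of 59.0%.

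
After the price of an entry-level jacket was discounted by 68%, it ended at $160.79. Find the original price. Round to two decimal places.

The overall multiplier applied was 0.32.
So the original price was $160.79 ÷ 0.32 ≈ $502.47.

$502.47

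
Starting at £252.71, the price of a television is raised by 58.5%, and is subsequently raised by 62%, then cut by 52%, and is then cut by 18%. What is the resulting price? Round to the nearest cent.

Apply the 58.5% increase: £252.71 × 1.585 = £400.54535.
62% increase: £400.54535 × 1.62 = £648.883467.
After the 52% decrease: £648.883467 × 0.48 = £311.46406416.
Apply the 18% decrease: £311.46406416 × 0.82 = £255.4005326112 ≈ £255.40.

£255.40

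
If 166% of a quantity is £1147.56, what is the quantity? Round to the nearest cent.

£691.30

£1147.56 ÷ 1.66 ≈ £691.30.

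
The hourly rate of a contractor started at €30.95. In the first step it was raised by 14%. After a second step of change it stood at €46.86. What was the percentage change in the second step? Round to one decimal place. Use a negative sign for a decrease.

32.8%

After the first step: €30.95 × 1.14 = €35.283.
Second-step multiplier: €46.86 ÷ €35.283 ≈ 1.32812.
That is a change of 32.8%.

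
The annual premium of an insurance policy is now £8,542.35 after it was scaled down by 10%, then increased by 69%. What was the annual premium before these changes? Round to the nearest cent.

£5,616.27

The overall multiplier applied was 0.9 × 1.69 = 1.521.
So the original annual premium was £8,542.35 ÷ 1.521 ≈ £5,616.27.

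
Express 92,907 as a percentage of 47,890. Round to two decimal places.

92,907 ÷ 47,890 ≈ 194.00%.

194.00%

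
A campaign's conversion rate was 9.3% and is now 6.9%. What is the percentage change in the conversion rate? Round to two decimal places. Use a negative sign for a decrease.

-25.81%

The change is 6.9 − 9.3 = -2.4 percentage points.
Relative to the original 9.3%, that is -2.4 ÷ 9.3 ≈ -25.81%.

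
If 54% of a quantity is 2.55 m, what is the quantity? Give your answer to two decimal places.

2.55 m ÷ 0.54 ≈ 4.72 m.

4.72 m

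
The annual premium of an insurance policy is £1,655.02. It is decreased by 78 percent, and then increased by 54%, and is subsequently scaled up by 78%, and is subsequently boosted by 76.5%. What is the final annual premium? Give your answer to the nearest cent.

Each change multiplies by a factor: 0.22 × 1.54 × 1.78 × 1.765 = 1.06440796.
£1,655.02 × 1.06440796 = £1761.6164619592 ≈ £1,761.62.

£1,761.62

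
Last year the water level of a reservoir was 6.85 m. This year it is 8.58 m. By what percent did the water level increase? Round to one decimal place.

Change: 8.58 − 6.85 = 1.73.
Relative to the original: 1.73 ÷ 6.85 ≈ 25.3%.
So the water level increased by 25.3%.

25.3%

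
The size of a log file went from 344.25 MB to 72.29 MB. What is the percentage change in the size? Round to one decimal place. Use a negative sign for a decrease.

Change: 72.29 − 344.25 = -271.96.
Relative to the original: -271.96 ÷ 344.25 ≈ -79.0%.

-79.0%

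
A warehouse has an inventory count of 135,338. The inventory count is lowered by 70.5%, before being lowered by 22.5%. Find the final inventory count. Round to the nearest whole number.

30,942

Each change multiplies by a factor: 0.295 × 0.775 = 0.228625.
135,338 × 0.228625 = 30941.65025 ≈ 30,942.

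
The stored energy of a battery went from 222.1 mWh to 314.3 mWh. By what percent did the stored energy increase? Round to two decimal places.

41.51%

Change: 314.3 − 222.1 = 92.2.
Relative to the original: 92.2 ÷ 222.1 ≈ 41.51%.
So the stored energy increased by 41.51%.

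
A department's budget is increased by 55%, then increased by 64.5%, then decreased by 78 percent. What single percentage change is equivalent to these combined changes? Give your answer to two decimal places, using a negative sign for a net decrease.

The combined multiplier is 1.55 × 1.645 × 0.22 = 0.560945.
That corresponds to a decrease of 43.91%.

-43.91%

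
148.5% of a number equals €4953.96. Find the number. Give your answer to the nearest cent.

€3336.00

€4953.96 ÷ 1.485 = €3336.00.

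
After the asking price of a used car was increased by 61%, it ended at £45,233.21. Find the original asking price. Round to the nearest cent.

£28,095.16

The overall multiplier applied was 1.61.
So the original asking price was £45,233.21 ÷ 1.61 ≈ £28,095.16.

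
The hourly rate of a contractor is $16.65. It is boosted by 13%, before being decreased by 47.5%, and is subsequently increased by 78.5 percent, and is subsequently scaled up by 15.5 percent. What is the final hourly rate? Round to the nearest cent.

$20.36

13% increase: $16.65 × 1.13 = $18.8145.
Apply the 47.5% decrease: $18.8145 × 0.525 = $9.8776125.
After the 78.5% increase: $9.8776125 × 1.785 = $17.6315383125.
After the 15.5% increase: $17.6315383125 × 1.155 = $20.3644267509375 ≈ $20.36.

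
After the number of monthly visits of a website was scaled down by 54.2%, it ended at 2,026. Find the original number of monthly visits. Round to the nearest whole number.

The overall multiplier applied was 0.458.
So the original number of monthly visits was 2,026 ÷ 0.458 ≈ 4,424.

4,424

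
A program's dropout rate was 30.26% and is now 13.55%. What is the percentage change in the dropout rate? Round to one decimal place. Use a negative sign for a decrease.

-55.2%

The change is 13.55 − 30.26 = -16.71 percentage points.
Relative to the original 30.26%, that is -16.71 ÷ 30.26 ≈ -55.2%.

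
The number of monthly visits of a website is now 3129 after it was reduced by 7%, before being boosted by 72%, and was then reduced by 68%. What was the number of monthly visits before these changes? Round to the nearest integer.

6113

The overall multiplier applied was 0.93 × 1.72 × 0.32 = 0.511872.
So the original number of monthly visits was 3129 ÷ 0.511872 ≈ 6113.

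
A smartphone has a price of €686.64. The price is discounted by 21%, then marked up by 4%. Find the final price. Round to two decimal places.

Apply the 21% decrease: €686.64 × 0.79 = €542.4456.
After the 4% increase: €542.4456 × 1.04 = €564.143424 ≈ €564.14.

€564.14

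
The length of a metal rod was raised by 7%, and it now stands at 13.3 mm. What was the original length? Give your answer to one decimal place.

12.4 mm

The overall multiplier applied was 1.07.
So the original length was 13.3 ÷ 1.07 ≈ 12.4 mm.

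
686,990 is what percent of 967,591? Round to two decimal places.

71.00%

686,990 ÷ 967,591 ≈ 71.00%.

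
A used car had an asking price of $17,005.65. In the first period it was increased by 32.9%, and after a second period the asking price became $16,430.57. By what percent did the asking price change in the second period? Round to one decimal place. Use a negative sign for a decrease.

After the first period: $17,005.65 × 1.329 = $22600.50885.
Second-period multiplier: $16,430.57 ÷ $22600.50885 ≈ 0.727.
That is a change of -27.3%.

-27.3%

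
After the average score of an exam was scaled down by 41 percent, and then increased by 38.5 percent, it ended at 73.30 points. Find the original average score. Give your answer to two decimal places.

89.70 points

The overall multiplier applied was 0.59 × 1.385 = 0.81715.
So the original average score was 73.30 ÷ 0.81715 ≈ 89.70 points.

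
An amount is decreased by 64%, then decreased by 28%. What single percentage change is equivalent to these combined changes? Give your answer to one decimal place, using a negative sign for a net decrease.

-74.1%

A 64% decrease multiplies by 0.36.
Then a 28% decrease: 0.36 × 0.72 = 0.2592.
Overall factor 0.2592, i.e. -74.1%.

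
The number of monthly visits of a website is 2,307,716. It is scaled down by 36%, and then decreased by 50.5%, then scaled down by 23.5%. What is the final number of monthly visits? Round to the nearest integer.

559,280

Apply the 36% decrease: 2,307,716 × 0.64 = 1476938.24.
50.5% decrease: 1476938.24 × 0.495 = 731084.4288.
23.5% decrease: 731084.4288 × 0.765 = 559279.588032 ≈ 559,280.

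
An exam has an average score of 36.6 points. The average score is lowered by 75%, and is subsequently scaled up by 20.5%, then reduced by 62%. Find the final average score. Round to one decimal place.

4.2 points

75% decrease: 36.6 × 0.25 = 9.15.
Apply the 20.5% increase: 9.15 × 1.205 = 11.02575.
Apply the 62% decrease: 11.02575 × 0.38 = 4.189785 ≈ 4.2.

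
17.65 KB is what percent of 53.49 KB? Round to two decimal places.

33.00%

17.65 KB ÷ 53.49 KB ≈ 33.00%.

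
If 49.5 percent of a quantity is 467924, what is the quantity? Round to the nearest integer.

467924 ÷ 0.495 ≈ 945301.

945301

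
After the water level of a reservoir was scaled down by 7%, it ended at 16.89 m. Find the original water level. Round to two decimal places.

The overall multiplier applied was 0.93.
So the original water level was 16.89 ÷ 0.93 ≈ 18.16 m.

18.16 m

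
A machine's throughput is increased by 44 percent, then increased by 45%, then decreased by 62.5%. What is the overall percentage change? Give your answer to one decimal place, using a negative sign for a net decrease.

A 44% increase multiplies by 1.44.
Then a 45% increase: 1.44 × 1.45 = 2.088.
Then a 62.5% decrease: 2.088 × 0.375 = 0.783.
Overall factor 0.783, i.e. -21.7%.

-21.7%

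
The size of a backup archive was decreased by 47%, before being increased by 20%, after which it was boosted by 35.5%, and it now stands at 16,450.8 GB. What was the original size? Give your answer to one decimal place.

The overall multiplier applied was 0.53 × 1.2 × 1.355 = 0.86178.
So the original size was 16,450.8 ÷ 0.86178 ≈ 19,089.3 GB.

19,089.3 GB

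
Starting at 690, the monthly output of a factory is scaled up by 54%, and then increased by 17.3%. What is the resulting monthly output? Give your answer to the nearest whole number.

Each change multiplies by a factor: 1.54 × 1.173 = 1.80642.
690 × 1.80642 = 1246.4298 ≈ 1246.

1246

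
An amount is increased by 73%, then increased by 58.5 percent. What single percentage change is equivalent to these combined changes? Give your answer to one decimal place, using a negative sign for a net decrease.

174.2%

The combined multiplier is 1.73 × 1.585 = 2.74205.
That corresponds to an increase of 174.2%.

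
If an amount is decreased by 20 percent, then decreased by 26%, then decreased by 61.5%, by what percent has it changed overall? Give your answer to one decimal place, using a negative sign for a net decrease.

The combined multiplier is 0.8 × 0.74 × 0.385 = 0.22792.
That corresponds to a decrease of 77.2%.

-77.2%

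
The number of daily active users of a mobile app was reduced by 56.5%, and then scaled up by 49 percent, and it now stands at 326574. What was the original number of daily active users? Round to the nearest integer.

503856

The overall multiplier applied was 0.435 × 1.49 = 0.64815.
So the original number of daily active users was 326574 ÷ 0.64815 ≈ 503856.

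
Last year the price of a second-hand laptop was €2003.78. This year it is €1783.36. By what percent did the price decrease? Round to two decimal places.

11.00%

Change: €1783.36 − €2003.78 = -€220.42.
Relative to the original: -€220.42 ÷ €2003.78 ≈ -11.00%.
So the price decreased by 11.00%.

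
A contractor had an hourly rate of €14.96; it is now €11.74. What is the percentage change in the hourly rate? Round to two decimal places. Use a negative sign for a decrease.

Change: €11.74 − €14.96 = -€3.22.
Relative to the original: -€3.22 ÷ €14.96 ≈ -21.52%.

-21.52%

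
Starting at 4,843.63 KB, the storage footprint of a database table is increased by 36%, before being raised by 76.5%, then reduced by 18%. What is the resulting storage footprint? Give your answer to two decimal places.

9,533.85 KB

Each change multiplies by a factor: 1.36 × 1.765 × 0.82 = 1.968328.
4,843.63 × 1.968328 = 9533.85255064 ≈ 9,533.85.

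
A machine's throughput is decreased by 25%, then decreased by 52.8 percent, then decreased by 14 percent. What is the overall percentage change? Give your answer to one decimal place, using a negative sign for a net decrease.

-69.6%

A 25% decrease multiplies by 0.75.
Then a 52.8% decrease: 0.75 × 0.472 = 0.354.
Then a 14% decrease: 0.354 × 0.86 = 0.30444.
Overall factor 0.30444, i.e. -69.6%.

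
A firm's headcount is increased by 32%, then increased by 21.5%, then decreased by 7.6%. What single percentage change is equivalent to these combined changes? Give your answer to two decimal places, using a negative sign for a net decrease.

48.19%

The combined multiplier is 1.32 × 1.215 × 0.924 = 1.4819112.
That corresponds to an increase of 48.19%.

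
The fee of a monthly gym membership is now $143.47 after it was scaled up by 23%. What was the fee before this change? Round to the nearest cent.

The overall multiplier applied was 1.23.
So the original fee was $143.47 ÷ 1.23 ≈ $116.64.

$116.64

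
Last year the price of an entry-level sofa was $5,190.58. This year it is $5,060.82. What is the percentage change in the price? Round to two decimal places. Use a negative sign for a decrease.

Change: $5,060.82 − $5,190.58 = -$129.76.
Relative to the original: -$129.76 ÷ $5,190.58 ≈ -2.50%.

-2.50%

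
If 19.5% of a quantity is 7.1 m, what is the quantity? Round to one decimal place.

36.4 m

7.1 m ÷ 0.195 ≈ 36.4 m.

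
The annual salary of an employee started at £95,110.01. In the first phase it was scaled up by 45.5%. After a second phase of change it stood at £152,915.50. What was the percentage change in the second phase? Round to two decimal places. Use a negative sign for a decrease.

After the first phase: £95,110.01 × 1.455 = £138385.06455.
Second-phase multiplier: £152,915.50 ÷ £138385.06455 ≈ 1.105.
That is a change of 10.50%.

10.50%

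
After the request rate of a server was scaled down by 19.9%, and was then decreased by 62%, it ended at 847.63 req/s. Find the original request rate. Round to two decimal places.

Undoing the 62% decrease: 847.63 ÷ 0.38 ≈ 2230.605263.
Undoing the 19.9% decrease: 2230.605263 ÷ 0.801 ≈ 2784.78 req/s.

2784.78 req/s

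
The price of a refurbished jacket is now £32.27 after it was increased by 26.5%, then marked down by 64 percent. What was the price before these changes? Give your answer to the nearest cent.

The overall multiplier applied was 1.265 × 0.36 = 0.4554.
So the original price was £32.27 ÷ 0.4554 ≈ £70.86.

£70.86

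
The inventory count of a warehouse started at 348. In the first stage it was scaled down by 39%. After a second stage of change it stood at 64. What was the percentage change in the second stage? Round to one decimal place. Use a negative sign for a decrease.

After the first stage: 348 × 0.61 = 212.28.
Second-stage multiplier: 64 ÷ 212.28 ≈ 0.30149.
That is a change of -69.9%.

-69.9%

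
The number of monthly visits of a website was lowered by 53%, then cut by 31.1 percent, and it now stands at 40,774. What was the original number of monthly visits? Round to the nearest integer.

125,912

The overall multiplier applied was 0.47 × 0.689 = 0.32383.
So the original number of monthly visits was 40,774 ÷ 0.32383 ≈ 125,912.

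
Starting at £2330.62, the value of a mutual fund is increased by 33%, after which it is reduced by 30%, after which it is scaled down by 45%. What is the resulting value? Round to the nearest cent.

£1193.39

33% increase: £2330.62 × 1.33 = £3099.7246.
After the 30% decrease: £3099.7246 × 0.7 = £2169.80722.
45% decrease: £2169.80722 × 0.55 = £1193.393971 ≈ £1193.39.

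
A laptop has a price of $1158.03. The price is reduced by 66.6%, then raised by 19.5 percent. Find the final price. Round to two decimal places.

After the 66.6% decrease: $1158.03 × 0.334 = $386.78202.
After the 19.5% increase: $386.78202 × 1.195 = $462.2045139 ≈ $462.20.

$462.20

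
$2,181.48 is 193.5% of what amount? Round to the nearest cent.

$2,181.48 ÷ 1.935 ≈ $1,127.38.

$1,127.38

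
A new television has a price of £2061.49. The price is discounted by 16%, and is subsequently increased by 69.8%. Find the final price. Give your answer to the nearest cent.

£2940.34

Each change multiplies by a factor: 0.84 × 1.698 = 1.42632.
£2061.49 × 1.42632 = £2940.3444168 ≈ £2940.34.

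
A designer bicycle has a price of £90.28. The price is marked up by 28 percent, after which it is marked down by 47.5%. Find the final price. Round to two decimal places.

£60.67

28% increase: £90.28 × 1.28 = £115.5584.
47.5% decrease: £115.5584 × 0.525 = £60.66816 ≈ £60.67.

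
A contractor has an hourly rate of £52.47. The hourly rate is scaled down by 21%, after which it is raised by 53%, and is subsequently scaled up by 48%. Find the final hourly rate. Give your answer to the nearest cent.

Each change multiplies by a factor: 0.79 × 1.53 × 1.48 = 1.788876.
£52.47 × 1.788876 = £93.86232372 ≈ £93.86.

£93.86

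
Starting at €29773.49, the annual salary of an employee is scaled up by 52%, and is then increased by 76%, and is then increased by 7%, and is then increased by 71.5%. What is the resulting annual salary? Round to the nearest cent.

€146161.81

Each change multiplies by a factor: 1.52 × 1.76 × 1.07 × 1.715 = 4.90912576.
€29773.49 × 4.90912576 = €146161.8067241024 ≈ €146161.81.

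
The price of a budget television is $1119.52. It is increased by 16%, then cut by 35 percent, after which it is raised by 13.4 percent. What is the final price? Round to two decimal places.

Each change multiplies by a factor: 1.16 × 0.65 × 1.134 = 0.855036.
$1119.52 × 0.855036 = $957.22990272 ≈ $957.23.

$957.23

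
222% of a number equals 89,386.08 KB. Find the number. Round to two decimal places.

40,264.00 KB

89,386.08 KB ÷ 2.22 = 40,264.00 KB.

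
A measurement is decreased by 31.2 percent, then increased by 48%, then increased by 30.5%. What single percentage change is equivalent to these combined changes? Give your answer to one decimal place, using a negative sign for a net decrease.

32.9%

A 31.2% decrease multiplies by 0.688.
Then a 48% increase: 0.688 × 1.48 = 1.01824.
Then a 30.5% increase: 1.01824 × 1.305 = 1.3288032.
Overall factor 1.3288032, i.e. 32.9%.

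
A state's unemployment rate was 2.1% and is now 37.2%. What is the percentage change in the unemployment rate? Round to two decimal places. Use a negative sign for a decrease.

The change is 37.2 − 2.1 = 35.1 percentage points.
Relative to the original 2.1%, that is 35.1 ÷ 2.1 ≈ 1671.43%.

1671.43%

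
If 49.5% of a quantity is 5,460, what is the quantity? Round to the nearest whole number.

5,460 ÷ 0.495 ≈ 11,030.

11,030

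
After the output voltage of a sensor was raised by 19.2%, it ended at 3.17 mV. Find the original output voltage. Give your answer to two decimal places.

The overall multiplier applied was 1.192.
So the original output voltage was 3.17 ÷ 1.192 ≈ 2.66 mV.

2.66 mV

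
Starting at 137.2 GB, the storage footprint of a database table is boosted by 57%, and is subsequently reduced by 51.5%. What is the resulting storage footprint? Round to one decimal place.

Each change multiplies by a factor: 1.57 × 0.485 = 0.76145.
137.2 × 0.76145 = 104.47094 ≈ 104.5.

104.5 GB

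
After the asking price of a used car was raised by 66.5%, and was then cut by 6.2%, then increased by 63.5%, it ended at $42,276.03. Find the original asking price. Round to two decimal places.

$16,556.15

Undoing the 63.5% increase: $42,276.03 ÷ 1.635 ≈ $25856.899083.
Undoing the 6.2% decrease: $25856.899083 ÷ 0.938 ≈ $27565.990494.
Undoing the 66.5% increase: $27565.990494 ÷ 1.665 ≈ $16,556.15.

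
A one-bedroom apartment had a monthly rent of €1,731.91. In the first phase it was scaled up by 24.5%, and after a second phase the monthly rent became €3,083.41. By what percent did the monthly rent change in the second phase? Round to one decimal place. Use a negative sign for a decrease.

After the first phase: €1,731.91 × 1.245 = €2156.22795.
Second-phase multiplier: €3,083.41 ÷ €2156.22795 ≈ 1.43.
That is a change of 43.0%.

43.0%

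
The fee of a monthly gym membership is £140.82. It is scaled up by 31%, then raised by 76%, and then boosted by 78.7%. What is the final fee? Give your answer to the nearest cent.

Each change multiplies by a factor: 1.31 × 1.76 × 1.787 = 4.1201072.
£140.82 × 4.1201072 = £580.193495904 ≈ £580.19.

£580.19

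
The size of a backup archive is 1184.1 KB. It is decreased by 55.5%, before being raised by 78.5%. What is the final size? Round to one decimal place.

940.6 KB

After the 55.5% decrease: 1184.1 × 0.445 = 526.9245.
78.5% increase: 526.9245 × 1.785 = 940.5602325 ≈ 940.6.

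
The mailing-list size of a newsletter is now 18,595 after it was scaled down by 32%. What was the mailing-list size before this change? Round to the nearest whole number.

27,346

The overall multiplier applied was 0.68.
So the original mailing-list size was 18,595 ÷ 0.68 ≈ 27,346.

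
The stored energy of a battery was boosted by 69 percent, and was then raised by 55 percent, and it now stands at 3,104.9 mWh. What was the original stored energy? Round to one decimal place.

Undoing the 55% increase: 3,104.9 ÷ 1.55 ≈ 2003.16129.
Undoing the 69% increase: 2003.16129 ÷ 1.69 ≈ 1,185.3 mWh.

1,185.3 mWh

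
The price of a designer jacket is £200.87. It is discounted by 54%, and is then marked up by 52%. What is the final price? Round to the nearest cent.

£140.45

Apply the 54% decrease: £200.87 × 0.46 = £92.4002.
After the 52% increase: £92.4002 × 1.52 = £140.448304 ≈ £140.45.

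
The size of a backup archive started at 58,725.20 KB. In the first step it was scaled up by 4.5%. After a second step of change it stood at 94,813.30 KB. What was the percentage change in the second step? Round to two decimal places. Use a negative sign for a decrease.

After the first step: 58,725.20 × 1.045 = 61367.834.
Second-step multiplier: 94,813.30 ÷ 61367.834 ≈ 1.545.
That is a change of 54.50%.

54.50%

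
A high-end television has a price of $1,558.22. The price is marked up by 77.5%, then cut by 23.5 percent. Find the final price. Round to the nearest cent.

Each change multiplies by a factor: 1.775 × 0.765 = 1.357875.
$1,558.22 × 1.357875 = $2115.8679825 ≈ $2,115.87.

$2,115.87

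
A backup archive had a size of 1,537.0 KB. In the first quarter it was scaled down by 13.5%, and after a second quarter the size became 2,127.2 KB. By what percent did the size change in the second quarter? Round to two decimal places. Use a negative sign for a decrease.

60.00%

After the first quarter: 1,537.0 × 0.865 = 1329.505.
Second-quarter multiplier: 2,127.2 ÷ 1329.505 ≈ 1.599994.
That is a change of 60.00%.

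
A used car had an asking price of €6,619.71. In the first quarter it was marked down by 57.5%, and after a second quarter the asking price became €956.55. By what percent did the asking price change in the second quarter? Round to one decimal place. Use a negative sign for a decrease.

After the first quarter: €6,619.71 × 0.425 = €2813.37675.
Second-quarter multiplier: €956.55 ÷ €2813.37675 ≈ 0.34.
That is a change of -66.0%.

-66.0%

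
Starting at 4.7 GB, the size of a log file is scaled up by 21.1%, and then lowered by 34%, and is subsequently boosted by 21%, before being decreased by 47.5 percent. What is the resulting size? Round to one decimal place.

2.4 GB

Each change multiplies by a factor: 1.211 × 0.66 × 1.21 × 0.525 = 0.507729915.
4.7 × 0.507729915 = 2.3863306005 ≈ 2.4.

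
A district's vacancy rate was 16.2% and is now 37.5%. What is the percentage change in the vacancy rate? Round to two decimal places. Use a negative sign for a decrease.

The change is 37.5 − 16.2 = 21.3 percentage points.
Relative to the original 16.2%, that is 21.3 ÷ 16.2 ≈ 131.48%.

131.48%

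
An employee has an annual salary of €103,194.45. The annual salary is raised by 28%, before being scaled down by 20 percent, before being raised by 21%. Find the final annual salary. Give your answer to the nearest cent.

€127,862.05

Apply the 28% increase: €103,194.45 × 1.28 = €132088.896.
Apply the 20% decrease: €132088.896 × 0.8 = €105671.1168.
21% increase: €105671.1168 × 1.21 = €127862.051328 ≈ €127,862.05.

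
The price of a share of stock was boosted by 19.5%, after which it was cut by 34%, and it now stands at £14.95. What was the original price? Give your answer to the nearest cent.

Undoing the 34% decrease: £14.95 ÷ 0.66 ≈ £22.651515.
Undoing the 19.5% increase: £22.651515 ÷ 1.195 ≈ £18.96.

£18.96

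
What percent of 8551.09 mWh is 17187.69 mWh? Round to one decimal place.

17187.69 mWh ÷ 8551.09 mWh ≈ 201.0%.

201.0%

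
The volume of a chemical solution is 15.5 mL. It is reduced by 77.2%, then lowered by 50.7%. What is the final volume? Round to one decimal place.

After the 77.2% decrease: 15.5 × 0.228 = 3.534.
50.7% decrease: 3.534 × 0.493 = 1.742262 ≈ 1.7.

1.7 mL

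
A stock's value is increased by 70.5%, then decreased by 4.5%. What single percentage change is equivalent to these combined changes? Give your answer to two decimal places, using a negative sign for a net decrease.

A 70.5% increase multiplies by 1.705.
Then a 4.5% decrease: 1.705 × 0.955 = 1.628275.
Overall factor 1.628275, i.e. 62.83%.

62.83%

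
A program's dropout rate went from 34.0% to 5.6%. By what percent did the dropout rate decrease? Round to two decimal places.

The change is 5.6 − 34.0 = -28.4 percentage points.
Relative to the original 34.0%, that is -28.4 ÷ 34.0 ≈ -83.53%.
So the dropout rate fell by 83.53%.

83.53%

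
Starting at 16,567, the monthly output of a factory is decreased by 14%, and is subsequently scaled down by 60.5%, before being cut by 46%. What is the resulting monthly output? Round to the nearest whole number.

Apply the 14% decrease: 16,567 × 0.86 = 14247.62.
After the 60.5% decrease: 14247.62 × 0.395 = 5627.8099.
Apply the 46% decrease: 5627.8099 × 0.54 = 3039.017346 ≈ 3,039.

3,039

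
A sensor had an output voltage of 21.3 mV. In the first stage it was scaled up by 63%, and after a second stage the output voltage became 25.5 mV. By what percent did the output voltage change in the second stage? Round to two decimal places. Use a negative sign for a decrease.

-26.55%

After the first stage: 21.3 × 1.63 = 34.719.
Second-stage multiplier: 25.5 ÷ 34.719 ≈ 0.734468.
That is a change of -26.55%.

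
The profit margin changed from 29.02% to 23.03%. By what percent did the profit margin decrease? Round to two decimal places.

The change is 23.03 − 29.02 = -5.99 percentage points.
Relative to the original 29.02%, that is -5.99 ÷ 29.02 ≈ -20.64%.
So the profit margin fell by 20.64%.

20.64%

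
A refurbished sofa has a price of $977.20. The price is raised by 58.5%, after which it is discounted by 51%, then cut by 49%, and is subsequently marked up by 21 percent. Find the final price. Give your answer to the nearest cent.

58.5% increase: $977.20 × 1.585 = $1548.862.
Apply the 51% decrease: $1548.862 × 0.49 = $758.94238.
49% decrease: $758.94238 × 0.51 = $387.0606138.
After the 21% increase: $387.0606138 × 1.21 = $468.343342698 ≈ $468.34.

$468.34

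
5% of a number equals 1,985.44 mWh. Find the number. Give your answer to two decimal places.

39,708.80 mWh

1,985.44 mWh ÷ 0.05 = 39,708.80 mWh.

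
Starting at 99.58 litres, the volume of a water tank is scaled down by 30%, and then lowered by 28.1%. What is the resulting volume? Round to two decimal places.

50.12 litres

Each change multiplies by a factor: 0.7 × 0.719 = 0.5033.
99.58 × 0.5033 = 50.118614 ≈ 50.12.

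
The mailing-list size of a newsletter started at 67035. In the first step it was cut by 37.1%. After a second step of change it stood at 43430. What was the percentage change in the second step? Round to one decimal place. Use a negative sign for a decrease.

3.0%

After the first step: 67035 × 0.629 = 42165.015.
Second-step multiplier: 43430 ÷ 42165.015 ≈ 1.03.
That is a change of 3.0%.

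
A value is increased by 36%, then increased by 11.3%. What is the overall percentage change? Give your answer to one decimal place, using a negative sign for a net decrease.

51.4%

The combined multiplier is 1.36 × 1.113 = 1.51368.
That corresponds to an increase of 51.4%.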